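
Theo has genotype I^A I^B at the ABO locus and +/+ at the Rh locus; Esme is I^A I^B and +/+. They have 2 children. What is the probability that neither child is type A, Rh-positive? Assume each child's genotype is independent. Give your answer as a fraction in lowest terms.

ABO cross I^A I^B × I^A I^B → 1/4 A, 1/4 B, 1/2 AB.
Rh cross +/+ × +/+ → 1 Rh+; so P(type A, Rh-positive) = 1/4 × 1 = 1/4 per child.
P(not type A, Rh-positive) = 3/4 for one child; (3/4)^2 = 9/16.

9/16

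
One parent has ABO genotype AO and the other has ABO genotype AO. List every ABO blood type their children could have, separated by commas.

O, A

Gametes from AO × AO give offspring ABO genotypes AA, AO, OO, i.e. phenotypes O, A.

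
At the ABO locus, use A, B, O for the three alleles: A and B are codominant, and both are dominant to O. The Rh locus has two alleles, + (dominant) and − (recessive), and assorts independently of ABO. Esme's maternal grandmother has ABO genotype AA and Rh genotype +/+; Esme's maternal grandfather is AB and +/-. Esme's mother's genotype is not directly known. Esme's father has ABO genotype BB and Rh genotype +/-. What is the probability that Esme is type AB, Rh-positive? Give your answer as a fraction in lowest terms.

21/32

Esme's mother's ABO genotype from AA × AB: 1/2 AA, 1/2 AB.
Crossing each possibility with the father BB and summing P(type AB): 1/2·1 + 1/2·1/2 = 3/4.
Similarly for Rh via the mother's Rh distribution: P(Rh+) = 7/8.
Independent loci: 3/4 × 7/8 = 21/32.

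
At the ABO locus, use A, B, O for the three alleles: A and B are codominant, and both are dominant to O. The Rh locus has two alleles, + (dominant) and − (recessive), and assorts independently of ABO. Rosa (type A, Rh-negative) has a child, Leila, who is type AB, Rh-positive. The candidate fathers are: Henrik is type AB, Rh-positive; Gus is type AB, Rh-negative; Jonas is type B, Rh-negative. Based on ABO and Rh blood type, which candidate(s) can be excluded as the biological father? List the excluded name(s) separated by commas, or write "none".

Gus, Jonas

A candidate is excluded only if no genotype consistent with his phenotype could produce a type AB, Rh-positive child with a type A, Rh-negative mother.
Gus (type AB, Rh-): no genotype consistent with that phenotype can produce a type-AB Rh+ child with a type-A mother.
Jonas (type B, Rh-): no genotype consistent with that phenotype can produce a type-AB Rh+ child with a type-A mother.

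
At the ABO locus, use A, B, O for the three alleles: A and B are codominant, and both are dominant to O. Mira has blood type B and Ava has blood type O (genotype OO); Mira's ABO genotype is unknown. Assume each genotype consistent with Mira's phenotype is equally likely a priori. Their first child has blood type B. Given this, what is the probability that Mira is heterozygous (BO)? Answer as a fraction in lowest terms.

Possible genotypes: Mira ∈ {BB, BO}; Ava ∈ {OO}.
Weight each parental genotype pair by prior × P(type-B child):
  BB × OO: posterior weight 2/3.
  BO × OO: posterior weight 1/3.
Sum the posterior weight over pairs where Mira is BO: 1/3.

1/3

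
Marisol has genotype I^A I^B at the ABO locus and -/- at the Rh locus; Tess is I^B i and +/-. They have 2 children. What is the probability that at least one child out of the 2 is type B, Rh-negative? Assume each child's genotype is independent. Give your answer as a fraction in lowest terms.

ABO cross I^A I^B × I^B i → 1/4 A, 1/2 B, 1/4 AB.
Rh cross -/- × +/- → 1/2 Rh+, 1/2 Rh-; so P(type B, Rh-negative) = 1/2 × 1/2 = 1/4 per child.
P(none) = (3/4)^2 = 9/16; P(at least one) = 1 − 9/16 = 7/16.

7/16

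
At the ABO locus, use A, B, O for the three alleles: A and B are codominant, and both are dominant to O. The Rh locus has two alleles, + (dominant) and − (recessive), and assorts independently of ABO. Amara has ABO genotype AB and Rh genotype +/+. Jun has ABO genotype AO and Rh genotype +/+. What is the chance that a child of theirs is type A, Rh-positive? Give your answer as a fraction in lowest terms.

ABO cross AB × AO → offspring phenotypes: 1/2 A, 1/4 B, 1/4 AB.
Rh cross +/+ × +/+ → 1 Rh+.
Independent loci: P(type A, Rh-positive) = 1/2 × 1 = 1/2.

1/2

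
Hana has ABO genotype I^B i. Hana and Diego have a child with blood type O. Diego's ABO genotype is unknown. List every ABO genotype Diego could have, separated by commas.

For each candidate genotype of Diego, check whether crossing it with I^B i can produce every observed child phenotype.
  I^A I^A → possible child types {A, AB} ✗
  I^A I^B → possible child types {A, B, AB} ✗
  I^A i → possible child types {O, A, B, AB} ✓
  I^B I^B → possible child types {B} ✗
  I^B i → possible child types {O, B} ✓
  i i → possible child types {O, B} ✓

I^A i, I^B i, i i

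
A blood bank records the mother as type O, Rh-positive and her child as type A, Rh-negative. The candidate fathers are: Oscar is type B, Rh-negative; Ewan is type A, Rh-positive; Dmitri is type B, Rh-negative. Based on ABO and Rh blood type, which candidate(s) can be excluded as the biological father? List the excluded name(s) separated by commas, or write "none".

A candidate is excluded only if no genotype consistent with his phenotype could produce a type A, Rh-negative child with a type O, Rh-positive mother.
Oscar (type B, Rh-): no genotype consistent with that phenotype can produce a type-A Rh- child with a type-O mother.
Dmitri (type B, Rh-): no genotype consistent with that phenotype can produce a type-A Rh- child with a type-O mother.

Oscar, Dmitri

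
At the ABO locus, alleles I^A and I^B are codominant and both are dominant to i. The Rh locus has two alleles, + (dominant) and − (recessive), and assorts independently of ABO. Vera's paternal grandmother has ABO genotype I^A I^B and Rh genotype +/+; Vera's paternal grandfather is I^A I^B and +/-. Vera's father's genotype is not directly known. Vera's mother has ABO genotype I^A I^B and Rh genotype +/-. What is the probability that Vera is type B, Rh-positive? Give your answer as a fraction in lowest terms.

7/32

Vera's father's ABO genotype from I^A I^B × I^A I^B: 1/4 I^A I^A, 1/2 I^A I^B, 1/4 I^B I^B.
Crossing each possibility with the mother I^A I^B and summing P(type B): 1/4·0 + 1/2·1/4 + 1/4·1/2 = 1/4.
Similarly for Rh via the father's Rh distribution: P(Rh+) = 7/8.
Independent loci: 1/4 × 7/8 = 7/32.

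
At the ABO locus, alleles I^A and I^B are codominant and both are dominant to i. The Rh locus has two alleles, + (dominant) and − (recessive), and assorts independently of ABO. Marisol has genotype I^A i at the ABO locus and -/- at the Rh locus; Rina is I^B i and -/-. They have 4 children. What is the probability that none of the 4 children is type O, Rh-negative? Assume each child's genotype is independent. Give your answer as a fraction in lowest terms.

81/256

ABO cross I^A i × I^B i → 1/4 O, 1/4 A, 1/4 B, 1/4 AB.
Rh cross -/- × -/- → 1 Rh-; so P(type O, Rh-negative) = 1/4 × 1 = 1/4 per child.
P(not type O, Rh-negative) = 3/4 for one child; (3/4)^4 = 81/256.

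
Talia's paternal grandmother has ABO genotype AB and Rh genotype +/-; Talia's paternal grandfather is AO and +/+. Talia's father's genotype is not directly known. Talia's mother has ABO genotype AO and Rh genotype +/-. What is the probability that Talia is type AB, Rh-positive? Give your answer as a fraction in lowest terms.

7/64

Talia's father's ABO genotype from AB × AO: 1/4 AA, 1/4 AB, 1/4 AO, 1/4 BO.
Crossing each possibility with the mother AO and summing P(type AB): 1/4·0 + 1/4·1/4 + 1/4·0 + 1/4·1/4 = 1/8.
Similarly for Rh via the father's Rh distribution: P(Rh+) = 7/8.
Independent loci: 1/8 × 7/8 = 7/64.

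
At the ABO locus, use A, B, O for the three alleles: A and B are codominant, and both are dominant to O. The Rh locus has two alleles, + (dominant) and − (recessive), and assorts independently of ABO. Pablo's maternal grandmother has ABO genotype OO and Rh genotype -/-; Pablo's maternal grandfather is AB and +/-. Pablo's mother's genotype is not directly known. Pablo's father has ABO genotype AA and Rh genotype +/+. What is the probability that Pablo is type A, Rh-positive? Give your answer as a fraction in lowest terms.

Pablo's mother's ABO genotype from OO × AB: 1/2 AO, 1/2 BO.
Crossing each possibility with the father AA and summing P(type A): 1/2·1 + 1/2·1/2 = 3/4.
Similarly for Rh via the mother's Rh distribution: P(Rh+) = 1.
Independent loci: 3/4 × 1 = 3/4.

3/4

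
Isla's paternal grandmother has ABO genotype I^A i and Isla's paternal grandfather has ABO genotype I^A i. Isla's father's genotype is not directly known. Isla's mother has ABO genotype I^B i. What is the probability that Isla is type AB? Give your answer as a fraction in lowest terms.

1/4

Isla's father's ABO genotype from I^A i × I^A i: 1/4 I^A I^A, 1/2 I^A i, 1/4 i i.
Crossing each possibility with the mother I^B i and summing P(type AB): 1/4·1/2 + 1/2·1/4 + 1/4·0 = 1/4.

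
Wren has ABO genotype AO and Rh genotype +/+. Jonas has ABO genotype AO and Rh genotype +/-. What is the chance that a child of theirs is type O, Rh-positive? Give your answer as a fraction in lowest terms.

1/4

ABO cross AO × AO → offspring phenotypes: 1/4 O, 3/4 A.
Rh cross +/+ × +/- → 1 Rh+.
Independent loci: P(type O, Rh-positive) = 1/4 × 1 = 1/4.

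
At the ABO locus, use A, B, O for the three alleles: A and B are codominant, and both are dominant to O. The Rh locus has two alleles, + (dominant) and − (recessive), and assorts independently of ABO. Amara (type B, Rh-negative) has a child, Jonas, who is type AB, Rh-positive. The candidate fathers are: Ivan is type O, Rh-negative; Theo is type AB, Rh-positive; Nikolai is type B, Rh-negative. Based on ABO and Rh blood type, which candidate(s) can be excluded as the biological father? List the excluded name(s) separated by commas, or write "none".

A candidate is excluded only if no genotype consistent with his phenotype could produce a type AB, Rh-positive child with a type B, Rh-negative mother.
Ivan (type O, Rh-): no genotype consistent with that phenotype can produce a type-AB Rh+ child with a type-B mother.
Nikolai (type B, Rh-): no genotype consistent with that phenotype can produce a type-AB Rh+ child with a type-B mother.

Ivan, Nikolai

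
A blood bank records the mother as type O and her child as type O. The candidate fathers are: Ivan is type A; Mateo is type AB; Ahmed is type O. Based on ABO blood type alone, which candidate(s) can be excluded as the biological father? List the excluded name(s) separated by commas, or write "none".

A candidate is excluded only if no genotype consistent with his phenotype could produce a type O child with a type O mother.
Mateo (type AB): no genotype consistent with that phenotype can produce a type-O child with a type-O mother.

Mateo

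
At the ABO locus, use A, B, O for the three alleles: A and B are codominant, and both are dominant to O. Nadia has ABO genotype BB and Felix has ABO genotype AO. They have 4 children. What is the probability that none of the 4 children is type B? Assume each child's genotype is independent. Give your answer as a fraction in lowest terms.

1/16

ABO cross BB × AO → 1/2 B, 1/2 AB.
So P(type B) = 1/2 per child.
P(not type B) = 1/2 for one child; (1/2)^4 = 1/16.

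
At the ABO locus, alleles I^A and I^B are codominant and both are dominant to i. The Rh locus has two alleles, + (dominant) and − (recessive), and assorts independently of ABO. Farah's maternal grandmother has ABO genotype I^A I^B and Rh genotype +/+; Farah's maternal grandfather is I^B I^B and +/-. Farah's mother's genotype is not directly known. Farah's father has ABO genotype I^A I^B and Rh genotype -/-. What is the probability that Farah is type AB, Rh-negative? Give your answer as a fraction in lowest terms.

Farah's mother's ABO genotype from I^A I^B × I^B I^B: 1/2 I^A I^B, 1/2 I^B I^B.
Crossing each possibility with the father I^A I^B and summing P(type AB): 1/2·1/2 + 1/2·1/2 = 1/2.
Similarly for Rh via the mother's Rh distribution: P(Rh-) = 1/4.
Independent loci: 1/2 × 1/4 = 1/8.

1/8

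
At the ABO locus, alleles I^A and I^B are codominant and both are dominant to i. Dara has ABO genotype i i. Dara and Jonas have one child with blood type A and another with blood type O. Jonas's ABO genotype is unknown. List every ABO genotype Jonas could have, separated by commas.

For each candidate genotype of Jonas, check whether crossing it with i i can produce every observed child phenotype.
  I^A I^A → possible child types {A} ✗
  I^A I^B → possible child types {A, B} ✗
  I^A i → possible child types {O, A} ✓
  I^B I^B → possible child types {B} ✗
  I^B i → possible child types {O, B} ✗
  i i → possible child types {O} ✗

I^A i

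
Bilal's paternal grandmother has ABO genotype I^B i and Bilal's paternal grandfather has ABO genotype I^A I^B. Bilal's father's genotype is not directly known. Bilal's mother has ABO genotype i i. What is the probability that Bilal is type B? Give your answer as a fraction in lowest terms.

Bilal's father's ABO genotype from I^B i × I^A I^B: 1/4 I^A I^B, 1/4 I^A i, 1/4 I^B I^B, 1/4 I^B i.
Crossing each possibility with the mother i i and summing P(type B): 1/4·1/2 + 1/4·0 + 1/4·1 + 1/4·1/2 = 1/2.

1/2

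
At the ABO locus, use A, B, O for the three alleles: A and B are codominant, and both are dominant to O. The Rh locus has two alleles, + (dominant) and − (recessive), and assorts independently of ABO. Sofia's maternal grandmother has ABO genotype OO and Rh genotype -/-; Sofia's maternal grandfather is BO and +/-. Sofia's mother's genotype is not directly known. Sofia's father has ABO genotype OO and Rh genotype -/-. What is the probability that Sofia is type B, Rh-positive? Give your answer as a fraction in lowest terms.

Sofia's mother's ABO genotype from OO × BO: 1/2 BO, 1/2 OO.
Crossing each possibility with the father OO and summing P(type B): 1/2·1/2 + 1/2·0 = 1/4.
Similarly for Rh via the mother's Rh distribution: P(Rh+) = 1/4.
Independent loci: 1/4 × 1/4 = 1/16.

1/16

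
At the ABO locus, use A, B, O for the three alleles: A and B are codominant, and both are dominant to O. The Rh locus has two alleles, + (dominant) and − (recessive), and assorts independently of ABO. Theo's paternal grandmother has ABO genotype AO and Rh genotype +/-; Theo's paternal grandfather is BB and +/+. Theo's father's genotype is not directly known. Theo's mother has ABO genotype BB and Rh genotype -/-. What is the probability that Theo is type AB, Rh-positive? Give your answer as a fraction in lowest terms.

3/16

Theo's father's ABO genotype from AO × BB: 1/2 AB, 1/2 BO.
Crossing each possibility with the mother BB and summing P(type AB): 1/2·1/2 + 1/2·0 = 1/4.
Similarly for Rh via the father's Rh distribution: P(Rh+) = 3/4.
Independent loci: 1/4 × 3/4 = 3/16.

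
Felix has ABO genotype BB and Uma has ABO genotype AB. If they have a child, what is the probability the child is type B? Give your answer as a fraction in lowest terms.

1/2

ABO cross BB × AB → offspring phenotypes: 1/2 B, 1/2 AB.
So P(type B) = 1/2.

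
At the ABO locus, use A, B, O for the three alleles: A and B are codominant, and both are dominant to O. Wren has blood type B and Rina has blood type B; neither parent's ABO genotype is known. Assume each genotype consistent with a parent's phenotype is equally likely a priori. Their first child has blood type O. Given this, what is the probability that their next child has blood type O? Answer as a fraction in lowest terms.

Possible genotypes: Wren ∈ {BB, BO}; Rina ∈ {BB, BO}.
Weight each parental genotype pair by prior × P(type-O child):
  BO × BO: posterior weight 1; P(next child type O) = 1/4.
Weighted sum = 1/4.

1/4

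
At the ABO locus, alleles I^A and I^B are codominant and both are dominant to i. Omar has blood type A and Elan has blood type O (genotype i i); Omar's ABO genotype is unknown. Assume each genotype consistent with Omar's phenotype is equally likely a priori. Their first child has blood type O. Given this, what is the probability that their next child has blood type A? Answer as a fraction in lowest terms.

Possible genotypes: Omar ∈ {I^A I^A, I^A i}; Elan ∈ {i i}.
Weight each parental genotype pair by prior × P(type-O child):
  I^A i × i i: posterior weight 1; P(next child type A) = 1/2.
Weighted sum = 1/2.

1/2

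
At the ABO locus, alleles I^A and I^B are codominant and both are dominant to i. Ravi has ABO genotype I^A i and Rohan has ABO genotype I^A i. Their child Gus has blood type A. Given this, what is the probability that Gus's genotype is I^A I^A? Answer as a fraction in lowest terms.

1/3

Cross I^A i × I^A i → 1/4 I^A I^A, 1/2 I^A i, 1/4 i i.
Type-A genotypes among offspring: I^A I^A (1/4), I^A i (1/2); total 3/4.
P(I^A I^A | type A) = (1/4) / (3/4) = 1/3.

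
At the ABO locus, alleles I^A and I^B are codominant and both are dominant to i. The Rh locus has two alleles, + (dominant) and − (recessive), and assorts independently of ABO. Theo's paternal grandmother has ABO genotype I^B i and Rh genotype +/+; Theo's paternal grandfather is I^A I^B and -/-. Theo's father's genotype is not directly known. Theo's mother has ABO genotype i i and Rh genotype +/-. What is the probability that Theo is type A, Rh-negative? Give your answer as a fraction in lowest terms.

1/16

Theo's father's ABO genotype from I^B i × I^A I^B: 1/4 I^A I^B, 1/4 I^A i, 1/4 I^B I^B, 1/4 I^B i.
Crossing each possibility with the mother i i and summing P(type A): 1/4·1/2 + 1/4·1/2 + 1/4·0 + 1/4·0 = 1/4.
Similarly for Rh via the father's Rh distribution: P(Rh-) = 1/4.
Independent loci: 1/4 × 1/4 = 1/16.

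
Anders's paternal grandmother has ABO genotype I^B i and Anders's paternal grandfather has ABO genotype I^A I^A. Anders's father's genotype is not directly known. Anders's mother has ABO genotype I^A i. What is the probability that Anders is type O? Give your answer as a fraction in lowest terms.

1/8

Anders's father's ABO genotype from I^B i × I^A I^A: 1/2 I^A I^B, 1/2 I^A i.
Crossing each possibility with the mother I^A i and summing P(type O): 1/2·0 + 1/2·1/4 = 1/8.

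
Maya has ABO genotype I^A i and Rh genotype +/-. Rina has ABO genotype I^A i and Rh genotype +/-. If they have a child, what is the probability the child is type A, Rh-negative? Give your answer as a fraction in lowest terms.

ABO cross I^A i × I^A i → offspring phenotypes: 1/4 O, 3/4 A.
Rh cross +/- × +/- → 3/4 Rh+, 1/4 Rh-.
Independent loci: P(type A, Rh-negative) = 3/4 × 1/4 = 3/16.

3/16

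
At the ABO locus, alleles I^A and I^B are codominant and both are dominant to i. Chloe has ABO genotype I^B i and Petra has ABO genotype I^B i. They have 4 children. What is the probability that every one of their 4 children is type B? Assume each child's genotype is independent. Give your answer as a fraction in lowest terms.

ABO cross I^B i × I^B i → 1/4 O, 3/4 B.
So P(type B) = 3/4 per child.
All 4 independent: (3/4)^4 = 81/256.

81/256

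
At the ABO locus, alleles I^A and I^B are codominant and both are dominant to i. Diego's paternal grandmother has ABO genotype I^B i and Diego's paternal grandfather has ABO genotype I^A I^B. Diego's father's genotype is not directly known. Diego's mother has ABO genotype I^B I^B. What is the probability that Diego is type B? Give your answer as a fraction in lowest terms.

3/4

Diego's father's ABO genotype from I^B i × I^A I^B: 1/4 I^A I^B, 1/4 I^A i, 1/4 I^B I^B, 1/4 I^B i.
Crossing each possibility with the mother I^B I^B and summing P(type B): 1/4·1/2 + 1/4·1/2 + 1/4·1 + 1/4·1 = 3/4.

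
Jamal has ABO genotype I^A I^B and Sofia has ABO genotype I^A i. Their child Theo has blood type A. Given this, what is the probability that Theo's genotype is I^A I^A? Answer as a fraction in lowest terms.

1/2

Cross I^A I^B × I^A i → 1/4 I^A I^A, 1/4 I^A I^B, 1/4 I^A i, 1/4 I^B i.
Type-A genotypes among offspring: I^A I^A (1/4), I^A i (1/4); total 1/2.
P(I^A I^A | type A) = (1/4) / (1/2) = 1/2.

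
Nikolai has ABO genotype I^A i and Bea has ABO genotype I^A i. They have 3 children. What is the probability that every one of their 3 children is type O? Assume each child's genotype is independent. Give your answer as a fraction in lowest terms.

1/64

ABO cross I^A i × I^A i → 1/4 O, 3/4 A.
So P(type O) = 1/4 per child.
All 3 independent: (1/4)^3 = 1/64.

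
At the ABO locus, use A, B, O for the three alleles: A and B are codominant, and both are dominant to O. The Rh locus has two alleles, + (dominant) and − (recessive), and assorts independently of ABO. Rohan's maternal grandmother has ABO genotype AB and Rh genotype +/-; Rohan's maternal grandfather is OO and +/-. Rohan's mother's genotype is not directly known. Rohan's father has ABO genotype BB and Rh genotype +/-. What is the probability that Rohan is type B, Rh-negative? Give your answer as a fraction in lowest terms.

3/16

Rohan's mother's ABO genotype from AB × OO: 1/2 AO, 1/2 BO.
Crossing each possibility with the father BB and summing P(type B): 1/2·1/2 + 1/2·1 = 3/4.
Similarly for Rh via the mother's Rh distribution: P(Rh-) = 1/4.
Independent loci: 3/4 × 1/4 = 3/16.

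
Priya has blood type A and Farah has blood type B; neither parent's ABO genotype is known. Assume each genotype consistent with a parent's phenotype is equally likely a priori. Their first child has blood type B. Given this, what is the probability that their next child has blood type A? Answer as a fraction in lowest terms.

Possible genotypes: Priya ∈ {I^A I^A, I^A i}; Farah ∈ {I^B I^B, I^B i}.
Weight each parental genotype pair by prior × P(type-B child):
  I^A i × I^B I^B: posterior weight 2/3; P(next child type A) = 0.
  I^A i × I^B i: posterior weight 1/3; P(next child type A) = 1/4.
Weighted sum = 1/12.

1/12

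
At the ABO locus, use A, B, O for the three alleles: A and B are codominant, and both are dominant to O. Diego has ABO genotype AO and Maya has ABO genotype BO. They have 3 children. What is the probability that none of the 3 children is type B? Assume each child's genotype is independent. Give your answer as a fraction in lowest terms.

27/64

ABO cross AO × BO → 1/4 O, 1/4 A, 1/4 B, 1/4 AB.
So P(type B) = 1/4 per child.
P(not type B) = 3/4 for one child; (3/4)^3 = 27/64.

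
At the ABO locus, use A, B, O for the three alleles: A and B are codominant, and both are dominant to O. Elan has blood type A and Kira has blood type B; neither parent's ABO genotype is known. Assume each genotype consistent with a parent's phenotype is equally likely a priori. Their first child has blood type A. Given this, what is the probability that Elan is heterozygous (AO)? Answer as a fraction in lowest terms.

1/3

Possible genotypes: Elan ∈ {AA, AO}; Kira ∈ {BB, BO}.
Weight each parental genotype pair by prior × P(type-A child):
  AA × BO: posterior weight 2/3.
  AO × BO: posterior weight 1/3.
Sum the posterior weight over pairs where Elan is AO: 1/3.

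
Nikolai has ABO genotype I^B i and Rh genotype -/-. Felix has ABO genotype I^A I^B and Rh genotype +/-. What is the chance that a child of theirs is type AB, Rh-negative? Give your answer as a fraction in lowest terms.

ABO cross I^B i × I^A I^B → offspring phenotypes: 1/4 A, 1/2 B, 1/4 AB.
Rh cross -/- × +/- → 1/2 Rh+, 1/2 Rh-.
Independent loci: P(type AB, Rh-negative) = 1/4 × 1/2 = 1/8.

1/8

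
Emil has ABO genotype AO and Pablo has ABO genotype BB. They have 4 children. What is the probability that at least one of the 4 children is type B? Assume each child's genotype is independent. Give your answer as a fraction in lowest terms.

15/16

ABO cross AO × BB → 1/2 B, 1/2 AB.
So P(type B) = 1/2 per child.
P(none) = (1/2)^4 = 1/16; P(at least one) = 1 − 1/16 = 15/16.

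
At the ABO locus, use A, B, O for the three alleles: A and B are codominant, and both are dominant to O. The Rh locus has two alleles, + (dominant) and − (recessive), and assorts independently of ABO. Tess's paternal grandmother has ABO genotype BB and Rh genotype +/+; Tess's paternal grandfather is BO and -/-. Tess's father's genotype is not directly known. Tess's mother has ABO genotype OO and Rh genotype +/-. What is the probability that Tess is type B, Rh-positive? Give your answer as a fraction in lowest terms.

Tess's father's ABO genotype from BB × BO: 1/2 BB, 1/2 BO.
Crossing each possibility with the mother OO and summing P(type B): 1/2·1 + 1/2·1/2 = 3/4.
Similarly for Rh via the father's Rh distribution: P(Rh+) = 3/4.
Independent loci: 3/4 × 3/4 = 9/16.

9/16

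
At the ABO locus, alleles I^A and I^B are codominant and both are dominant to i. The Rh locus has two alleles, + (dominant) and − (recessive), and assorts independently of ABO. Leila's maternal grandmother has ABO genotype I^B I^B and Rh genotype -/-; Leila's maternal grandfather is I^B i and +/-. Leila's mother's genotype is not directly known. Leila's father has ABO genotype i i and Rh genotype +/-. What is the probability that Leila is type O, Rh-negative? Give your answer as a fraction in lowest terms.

3/32

Leila's mother's ABO genotype from I^B I^B × I^B i: 1/2 I^B I^B, 1/2 I^B i.
Crossing each possibility with the father i i and summing P(type O): 1/2·0 + 1/2·1/2 = 1/4.
Similarly for Rh via the mother's Rh distribution: P(Rh-) = 3/8.
Independent loci: 1/4 × 3/8 = 3/32.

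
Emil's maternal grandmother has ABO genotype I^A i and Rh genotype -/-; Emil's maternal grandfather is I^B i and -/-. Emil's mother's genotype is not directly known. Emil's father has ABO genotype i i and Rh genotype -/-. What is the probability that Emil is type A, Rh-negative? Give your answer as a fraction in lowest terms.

Emil's mother's ABO genotype from I^A i × I^B i: 1/4 I^A I^B, 1/4 I^A i, 1/4 I^B i, 1/4 i i.
Crossing each possibility with the father i i and summing P(type A): 1/4·1/2 + 1/4·1/2 + 1/4·0 + 1/4·0 = 1/4.
Similarly for Rh via the mother's Rh distribution: P(Rh-) = 1.
Independent loci: 1/4 × 1 = 1/4.

1/4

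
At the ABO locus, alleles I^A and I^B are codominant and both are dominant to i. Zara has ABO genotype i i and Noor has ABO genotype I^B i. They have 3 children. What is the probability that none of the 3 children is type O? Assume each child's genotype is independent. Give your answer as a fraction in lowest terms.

1/8

ABO cross i i × I^B i → 1/2 O, 1/2 B.
So P(type O) = 1/2 per child.
P(not type O) = 1/2 for one child; (1/2)^3 = 1/8.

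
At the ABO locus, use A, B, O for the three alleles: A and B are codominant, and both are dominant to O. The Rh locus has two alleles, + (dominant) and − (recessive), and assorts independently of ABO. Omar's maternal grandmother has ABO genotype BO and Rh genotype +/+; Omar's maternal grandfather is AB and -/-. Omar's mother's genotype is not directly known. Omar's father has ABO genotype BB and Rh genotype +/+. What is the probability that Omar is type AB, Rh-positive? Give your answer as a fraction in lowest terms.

Omar's mother's ABO genotype from BO × AB: 1/4 AB, 1/4 AO, 1/4 BB, 1/4 BO.
Crossing each possibility with the father BB and summing P(type AB): 1/4·1/2 + 1/4·1/2 + 1/4·0 + 1/4·0 = 1/4.
Similarly for Rh via the mother's Rh distribution: P(Rh+) = 1.
Independent loci: 1/4 × 1 = 1/4.

1/4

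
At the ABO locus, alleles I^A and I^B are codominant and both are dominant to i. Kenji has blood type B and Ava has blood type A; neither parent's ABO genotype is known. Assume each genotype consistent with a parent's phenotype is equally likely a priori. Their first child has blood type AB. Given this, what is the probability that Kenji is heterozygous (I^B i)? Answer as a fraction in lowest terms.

Possible genotypes: Kenji ∈ {I^B I^B, I^B i}; Ava ∈ {I^A I^A, I^A i}.
Weight each parental genotype pair by prior × P(type-AB child):
  I^B I^B × I^A I^A: posterior weight 4/9.
  I^B I^B × I^A i: posterior weight 2/9.
  I^B i × I^A I^A: posterior weight 2/9.
  I^B i × I^A i: posterior weight 1/9.
Sum the posterior weight over pairs where Kenji is I^B i: 1/3.

1/3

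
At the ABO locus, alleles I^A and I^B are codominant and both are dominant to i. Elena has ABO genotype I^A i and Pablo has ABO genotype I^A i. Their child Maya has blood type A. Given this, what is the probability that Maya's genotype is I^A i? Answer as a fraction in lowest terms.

Cross I^A i × I^A i → 1/4 I^A I^A, 1/2 I^A i, 1/4 i i.
Type-A genotypes among offspring: I^A I^A (1/4), I^A i (1/2); total 3/4.
P(I^A i | type A) = (1/2) / (3/4) = 2/3.

2/3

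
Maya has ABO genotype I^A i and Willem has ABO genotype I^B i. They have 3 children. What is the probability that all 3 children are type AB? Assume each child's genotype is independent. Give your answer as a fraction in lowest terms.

1/64

ABO cross I^A i × I^B i → 1/4 O, 1/4 A, 1/4 B, 1/4 AB.
So P(type AB) = 1/4 per child.
All 3 independent: (1/4)^3 = 1/64.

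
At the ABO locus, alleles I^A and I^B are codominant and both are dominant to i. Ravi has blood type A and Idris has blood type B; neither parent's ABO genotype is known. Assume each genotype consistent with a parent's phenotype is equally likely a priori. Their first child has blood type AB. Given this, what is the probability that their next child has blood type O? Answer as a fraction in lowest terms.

1/36

Possible genotypes: Ravi ∈ {I^A I^A, I^A i}; Idris ∈ {I^B I^B, I^B i}.
Weight each parental genotype pair by prior × P(type-AB child):
  I^A I^A × I^B I^B: posterior weight 4/9; P(next child type O) = 0.
  I^A I^A × I^B i: posterior weight 2/9; P(next child type O) = 0.
  I^A i × I^B I^B: posterior weight 2/9; P(next child type O) = 0.
  I^A i × I^B i: posterior weight 1/9; P(next child type O) = 1/4.
Weighted sum = 1/36.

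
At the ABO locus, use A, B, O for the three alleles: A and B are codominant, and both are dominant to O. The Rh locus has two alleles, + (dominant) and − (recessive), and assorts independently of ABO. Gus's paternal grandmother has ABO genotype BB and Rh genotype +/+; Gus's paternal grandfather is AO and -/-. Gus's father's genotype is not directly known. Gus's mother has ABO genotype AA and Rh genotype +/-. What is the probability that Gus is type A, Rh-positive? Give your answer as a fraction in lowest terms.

Gus's father's ABO genotype from BB × AO: 1/2 AB, 1/2 BO.
Crossing each possibility with the mother AA and summing P(type A): 1/2·1/2 + 1/2·1/2 = 1/2.
Similarly for Rh via the father's Rh distribution: P(Rh+) = 3/4.
Independent loci: 1/2 × 3/4 = 3/8.

3/8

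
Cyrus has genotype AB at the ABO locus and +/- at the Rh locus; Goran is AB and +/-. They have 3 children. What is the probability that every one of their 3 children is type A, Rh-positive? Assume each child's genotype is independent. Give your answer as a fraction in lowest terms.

ABO cross AB × AB → 1/4 A, 1/4 B, 1/2 AB.
Rh cross +/- × +/- → 3/4 Rh+, 1/4 Rh-; so P(type A, Rh-positive) = 1/4 × 3/4 = 3/16 per child.
All 3 independent: (3/16)^3 = 27/4096.

27/4096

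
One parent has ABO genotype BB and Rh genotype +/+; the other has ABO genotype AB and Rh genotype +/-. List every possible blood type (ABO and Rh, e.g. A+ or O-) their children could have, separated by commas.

B+, AB+

Gametes from BB × AB give offspring ABO genotypes AB, BB, i.e. phenotypes B, AB.
Rh cross +/+ × +/- → phenotypes Rh+.
Combining independently: B+, AB+.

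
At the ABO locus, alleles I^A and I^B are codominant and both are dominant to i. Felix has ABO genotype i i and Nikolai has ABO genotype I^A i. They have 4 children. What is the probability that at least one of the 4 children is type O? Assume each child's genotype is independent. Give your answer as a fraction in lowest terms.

ABO cross i i × I^A i → 1/2 O, 1/2 A.
So P(type O) = 1/2 per child.
P(none) = (1/2)^4 = 1/16; P(at least one) = 1 − 1/16 = 15/16.

15/16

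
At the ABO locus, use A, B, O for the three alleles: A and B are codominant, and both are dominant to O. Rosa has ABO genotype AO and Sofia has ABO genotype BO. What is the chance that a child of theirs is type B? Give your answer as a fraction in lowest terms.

1/4

ABO cross AO × BO → offspring phenotypes: 1/4 O, 1/4 A, 1/4 B, 1/4 AB.
So P(type B) = 1/4.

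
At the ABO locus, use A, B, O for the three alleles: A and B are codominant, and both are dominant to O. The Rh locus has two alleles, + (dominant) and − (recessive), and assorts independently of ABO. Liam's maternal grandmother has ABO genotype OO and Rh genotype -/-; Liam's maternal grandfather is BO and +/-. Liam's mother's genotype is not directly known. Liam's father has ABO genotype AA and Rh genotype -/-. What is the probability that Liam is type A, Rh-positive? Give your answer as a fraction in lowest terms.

3/16

Liam's mother's ABO genotype from OO × BO: 1/2 BO, 1/2 OO.
Crossing each possibility with the father AA and summing P(type A): 1/2·1/2 + 1/2·1 = 3/4.
Similarly for Rh via the mother's Rh distribution: P(Rh+) = 1/4.
Independent loci: 3/4 × 1/4 = 3/16.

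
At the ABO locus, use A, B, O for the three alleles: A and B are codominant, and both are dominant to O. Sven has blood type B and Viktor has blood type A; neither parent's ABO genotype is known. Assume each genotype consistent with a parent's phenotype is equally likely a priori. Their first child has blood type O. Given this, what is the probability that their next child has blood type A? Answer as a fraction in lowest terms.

1/4

Possible genotypes: Sven ∈ {BB, BO}; Viktor ∈ {AA, AO}.
Weight each parental genotype pair by prior × P(type-O child):
  BO × AO: posterior weight 1; P(next child type A) = 1/4.
Weighted sum = 1/4.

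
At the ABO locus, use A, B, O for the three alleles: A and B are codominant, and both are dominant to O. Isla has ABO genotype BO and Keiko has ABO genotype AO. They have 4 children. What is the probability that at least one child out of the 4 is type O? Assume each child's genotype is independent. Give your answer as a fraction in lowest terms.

175/256

ABO cross BO × AO → 1/4 O, 1/4 A, 1/4 B, 1/4 AB.
So P(type O) = 1/4 per child.
P(none) = (3/4)^4 = 81/256; P(at least one) = 1 − 81/256 = 175/256.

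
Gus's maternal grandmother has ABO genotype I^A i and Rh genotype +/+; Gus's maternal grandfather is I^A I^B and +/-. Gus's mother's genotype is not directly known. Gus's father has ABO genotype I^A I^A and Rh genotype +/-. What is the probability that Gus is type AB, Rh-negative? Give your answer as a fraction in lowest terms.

1/32

Gus's mother's ABO genotype from I^A i × I^A I^B: 1/4 I^A I^A, 1/4 I^A I^B, 1/4 I^A i, 1/4 I^B i.
Crossing each possibility with the father I^A I^A and summing P(type AB): 1/4·0 + 1/4·1/2 + 1/4·0 + 1/4·1/2 = 1/4.
Similarly for Rh via the mother's Rh distribution: P(Rh-) = 1/8.
Independent loci: 1/4 × 1/8 = 1/32.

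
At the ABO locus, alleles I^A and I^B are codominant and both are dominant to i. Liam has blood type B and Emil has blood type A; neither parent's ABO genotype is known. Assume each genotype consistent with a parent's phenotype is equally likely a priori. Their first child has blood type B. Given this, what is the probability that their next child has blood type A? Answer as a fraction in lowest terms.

1/12

Possible genotypes: Liam ∈ {I^B I^B, I^B i}; Emil ∈ {I^A I^A, I^A i}.
Weight each parental genotype pair by prior × P(type-B child):
  I^B I^B × I^A i: posterior weight 2/3; P(next child type A) = 0.
  I^B i × I^A i: posterior weight 1/3; P(next child type A) = 1/4.
Weighted sum = 1/12.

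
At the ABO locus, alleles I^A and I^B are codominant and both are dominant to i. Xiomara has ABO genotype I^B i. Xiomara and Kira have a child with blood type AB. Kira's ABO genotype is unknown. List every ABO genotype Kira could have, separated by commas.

I^A I^A, I^A I^B, I^A i

For each candidate genotype of Kira, check whether crossing it with I^B i can produce every observed child phenotype.
  I^A I^A → possible child types {A, AB} ✓
  I^A I^B → possible child types {A, B, AB} ✓
  I^A i → possible child types {O, A, B, AB} ✓
  I^B I^B → possible child types {B} ✗
  I^B i → possible child types {O, B} ✗
  i i → possible child types {O, B} ✗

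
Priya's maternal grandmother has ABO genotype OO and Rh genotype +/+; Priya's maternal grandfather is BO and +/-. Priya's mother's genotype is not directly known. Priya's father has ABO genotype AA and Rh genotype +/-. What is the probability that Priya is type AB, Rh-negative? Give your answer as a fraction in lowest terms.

1/32

Priya's mother's ABO genotype from OO × BO: 1/2 BO, 1/2 OO.
Crossing each possibility with the father AA and summing P(type AB): 1/2·1/2 + 1/2·0 = 1/4.
Similarly for Rh via the mother's Rh distribution: P(Rh-) = 1/8.
Independent loci: 1/4 × 1/8 = 1/32.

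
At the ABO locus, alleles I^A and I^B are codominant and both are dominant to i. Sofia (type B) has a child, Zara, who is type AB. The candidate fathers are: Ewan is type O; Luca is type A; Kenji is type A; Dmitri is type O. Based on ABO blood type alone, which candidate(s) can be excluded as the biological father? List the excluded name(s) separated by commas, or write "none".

A candidate is excluded only if no genotype consistent with his phenotype could produce a type AB child with a type B mother.
Ewan (type O): no genotype consistent with that phenotype can produce a type-AB child with a type-B mother.
Dmitri (type O): no genotype consistent with that phenotype can produce a type-AB child with a type-B mother.

Ewan, Dmitri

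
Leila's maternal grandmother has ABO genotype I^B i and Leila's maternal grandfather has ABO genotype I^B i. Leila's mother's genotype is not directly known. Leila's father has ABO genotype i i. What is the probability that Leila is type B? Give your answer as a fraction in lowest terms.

1/2

Leila's mother's ABO genotype from I^B i × I^B i: 1/4 I^B I^B, 1/2 I^B i, 1/4 i i.
Crossing each possibility with the father i i and summing P(type B): 1/4·1 + 1/2·1/2 + 1/4·0 = 1/2.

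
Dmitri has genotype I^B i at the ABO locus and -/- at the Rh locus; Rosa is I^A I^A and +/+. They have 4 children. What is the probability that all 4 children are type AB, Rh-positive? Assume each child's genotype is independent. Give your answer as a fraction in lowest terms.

1/16

ABO cross I^B i × I^A I^A → 1/2 A, 1/2 AB.
Rh cross -/- × +/+ → 1 Rh+; so P(type AB, Rh-positive) = 1/2 × 1 = 1/2 per child.
All 4 independent: (1/2)^4 = 1/16.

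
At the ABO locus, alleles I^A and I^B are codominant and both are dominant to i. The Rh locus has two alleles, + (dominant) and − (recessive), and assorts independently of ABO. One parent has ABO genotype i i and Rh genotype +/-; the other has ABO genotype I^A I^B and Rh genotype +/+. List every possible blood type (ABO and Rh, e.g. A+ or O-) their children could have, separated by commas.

Gametes from i i × I^A I^B give offspring ABO genotypes I^A i, I^B i, i.e. phenotypes A, B.
Rh cross +/- × +/+ → phenotypes Rh+.
Combining independently: A+, B+.

A+, B+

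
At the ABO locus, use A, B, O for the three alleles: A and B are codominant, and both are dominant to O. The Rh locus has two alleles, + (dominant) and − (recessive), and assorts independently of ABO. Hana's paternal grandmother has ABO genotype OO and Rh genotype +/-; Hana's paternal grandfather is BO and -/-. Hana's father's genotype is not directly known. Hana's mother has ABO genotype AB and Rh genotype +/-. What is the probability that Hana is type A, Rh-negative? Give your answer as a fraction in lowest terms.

Hana's father's ABO genotype from OO × BO: 1/2 BO, 1/2 OO.
Crossing each possibility with the mother AB and summing P(type A): 1/2·1/4 + 1/2·1/2 = 3/8.
Similarly for Rh via the father's Rh distribution: P(Rh-) = 3/8.
Independent loci: 3/8 × 3/8 = 9/64.

9/64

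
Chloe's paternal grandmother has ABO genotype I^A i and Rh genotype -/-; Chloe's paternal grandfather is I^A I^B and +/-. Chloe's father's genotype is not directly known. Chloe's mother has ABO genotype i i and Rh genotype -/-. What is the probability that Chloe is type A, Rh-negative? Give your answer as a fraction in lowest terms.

Chloe's father's ABO genotype from I^A i × I^A I^B: 1/4 I^A I^A, 1/4 I^A I^B, 1/4 I^A i, 1/4 I^B i.
Crossing each possibility with the mother i i and summing P(type A): 1/4·1 + 1/4·1/2 + 1/4·1/2 + 1/4·0 = 1/2.
Similarly for Rh via the father's Rh distribution: P(Rh-) = 3/4.
Independent loci: 1/2 × 3/4 = 3/8.

3/8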